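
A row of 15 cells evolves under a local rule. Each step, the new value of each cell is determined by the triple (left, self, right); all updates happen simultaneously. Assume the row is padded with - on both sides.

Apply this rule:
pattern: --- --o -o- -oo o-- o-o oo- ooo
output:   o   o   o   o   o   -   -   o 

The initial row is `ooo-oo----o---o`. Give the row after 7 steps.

step 1: oo--o-ooooooooo
step 2: o-ooo-oooooooo-
step 3: o-oo--ooooooo-o
step 4: o-o-oooooooo--o
step 5: o-o-ooooooo-ooo
step 6: o-o-oooooo--oo-
step 7: o-o-ooooo-ooo-o

o-o-ooooo-ooo-o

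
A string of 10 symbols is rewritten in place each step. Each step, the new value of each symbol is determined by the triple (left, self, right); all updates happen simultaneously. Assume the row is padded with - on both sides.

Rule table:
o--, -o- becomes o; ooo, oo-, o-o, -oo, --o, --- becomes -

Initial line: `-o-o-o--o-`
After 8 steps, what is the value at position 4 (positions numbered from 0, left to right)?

step 1: -o-o-oo-oo
step 2: -o-o------
step 3: -o-oo-----
step 4: -o---o----
step 5: -oo--oo---
step 6: ---o---o--
step 7: ---oo--oo-
step 8: -----o---o
position 4 holds -

-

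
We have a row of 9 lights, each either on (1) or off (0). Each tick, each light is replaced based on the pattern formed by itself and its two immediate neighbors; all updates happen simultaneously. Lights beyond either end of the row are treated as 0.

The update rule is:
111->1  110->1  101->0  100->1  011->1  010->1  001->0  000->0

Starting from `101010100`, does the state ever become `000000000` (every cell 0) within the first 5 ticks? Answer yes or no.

tick 1: 101010110
tick 2: 101010111
tick 3: 101010111  (fixed point — unchanged through tick 5)
tick 5 is 101010111, still not uniform 0

no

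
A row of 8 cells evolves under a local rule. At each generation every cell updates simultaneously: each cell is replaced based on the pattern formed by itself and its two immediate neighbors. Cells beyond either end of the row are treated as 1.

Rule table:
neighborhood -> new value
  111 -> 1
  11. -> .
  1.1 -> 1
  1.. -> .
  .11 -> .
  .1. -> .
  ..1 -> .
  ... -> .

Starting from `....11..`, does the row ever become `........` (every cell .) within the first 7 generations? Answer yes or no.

........
all cells are . at generation 1

yes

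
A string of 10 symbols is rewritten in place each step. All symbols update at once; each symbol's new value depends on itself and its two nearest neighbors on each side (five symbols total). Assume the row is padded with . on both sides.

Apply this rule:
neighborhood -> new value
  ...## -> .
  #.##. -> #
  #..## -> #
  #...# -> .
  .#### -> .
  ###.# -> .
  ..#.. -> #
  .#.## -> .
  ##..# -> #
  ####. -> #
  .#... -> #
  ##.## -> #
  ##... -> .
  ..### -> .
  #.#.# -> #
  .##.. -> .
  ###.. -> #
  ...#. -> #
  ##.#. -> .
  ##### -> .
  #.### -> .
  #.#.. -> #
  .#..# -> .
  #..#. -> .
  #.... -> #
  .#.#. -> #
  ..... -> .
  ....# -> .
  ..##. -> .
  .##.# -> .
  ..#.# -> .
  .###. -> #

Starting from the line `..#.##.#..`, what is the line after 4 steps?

.#..#..###
##..#.#.##
..#..##.#.
.##.#...##

.##.#...##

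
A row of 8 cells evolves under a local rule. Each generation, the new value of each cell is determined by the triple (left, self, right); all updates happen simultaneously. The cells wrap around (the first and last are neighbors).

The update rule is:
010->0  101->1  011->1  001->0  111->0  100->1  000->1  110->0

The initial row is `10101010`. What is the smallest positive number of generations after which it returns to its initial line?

generation 1: 01010101
generation 2: 10101010

2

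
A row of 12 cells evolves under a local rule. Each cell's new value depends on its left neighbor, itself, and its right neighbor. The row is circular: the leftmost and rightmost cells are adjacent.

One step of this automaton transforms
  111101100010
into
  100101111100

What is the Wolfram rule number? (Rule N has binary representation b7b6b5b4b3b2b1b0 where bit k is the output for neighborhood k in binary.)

position 1: 111 → 0  (bit 7 = 0)
position 3: 110 → 1  (bit 6 = 1)
position 4: 101 → 0  (bit 5 = 0)
position 7: 100 → 1  (bit 4 = 1)
position 0: 011 → 1  (bit 3 = 1)
position 10: 010 → 0  (bit 2 = 0)
position 9: 001 → 1  (bit 1 = 1)
position 8: 000 → 1  (bit 0 = 1)
bits b7..b0 = 01011011 = 91

91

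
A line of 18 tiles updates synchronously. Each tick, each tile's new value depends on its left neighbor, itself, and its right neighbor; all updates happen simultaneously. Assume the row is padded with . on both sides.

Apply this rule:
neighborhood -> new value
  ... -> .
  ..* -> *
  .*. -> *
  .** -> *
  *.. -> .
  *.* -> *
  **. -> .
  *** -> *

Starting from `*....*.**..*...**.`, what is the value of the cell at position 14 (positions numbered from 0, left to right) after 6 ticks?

*...****..**..**..
*..****..**..**...
*.****..**..**....
*****..**..**.....
****..**..**......
***..**..**.......
position 14 holds .

.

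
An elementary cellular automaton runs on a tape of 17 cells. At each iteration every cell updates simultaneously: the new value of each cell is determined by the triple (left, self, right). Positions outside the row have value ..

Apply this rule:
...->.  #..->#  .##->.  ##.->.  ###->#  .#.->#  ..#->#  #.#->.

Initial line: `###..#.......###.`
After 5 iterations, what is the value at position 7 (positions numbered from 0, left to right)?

iteration 1: .#.####.....#.#.#
iteration 2: ##..##.#...##.#.#
iteration 3: ..##...##.#...#.#
iteration 4: .#..#.#...##.##.#
iteration 5: #####.##.#......#
position 7 holds #

#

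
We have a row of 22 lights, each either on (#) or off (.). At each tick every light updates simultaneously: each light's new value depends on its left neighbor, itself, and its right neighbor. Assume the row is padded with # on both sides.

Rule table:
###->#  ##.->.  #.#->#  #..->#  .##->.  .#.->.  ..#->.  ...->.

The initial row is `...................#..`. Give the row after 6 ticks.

#...................#.
.#...................#
#.#...................
.#.#..................
#.#.#.................
.#.#.#................

.#.#.#................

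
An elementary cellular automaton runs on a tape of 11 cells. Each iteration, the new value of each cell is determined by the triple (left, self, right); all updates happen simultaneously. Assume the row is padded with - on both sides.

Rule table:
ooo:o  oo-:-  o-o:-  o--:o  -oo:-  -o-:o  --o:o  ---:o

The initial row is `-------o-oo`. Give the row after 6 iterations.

-o-oooo-o-o

oooooooo---
-oooooo-ooo
o-oooo---o-
o--oo-ooooo
ooo----ooo-
-o-oooo-o-o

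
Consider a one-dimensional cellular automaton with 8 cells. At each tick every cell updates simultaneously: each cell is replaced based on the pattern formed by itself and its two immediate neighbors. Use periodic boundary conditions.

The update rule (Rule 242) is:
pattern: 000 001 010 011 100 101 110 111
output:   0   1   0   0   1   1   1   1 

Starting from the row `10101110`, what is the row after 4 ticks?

11101010

01010111
10101011
11010101
11101010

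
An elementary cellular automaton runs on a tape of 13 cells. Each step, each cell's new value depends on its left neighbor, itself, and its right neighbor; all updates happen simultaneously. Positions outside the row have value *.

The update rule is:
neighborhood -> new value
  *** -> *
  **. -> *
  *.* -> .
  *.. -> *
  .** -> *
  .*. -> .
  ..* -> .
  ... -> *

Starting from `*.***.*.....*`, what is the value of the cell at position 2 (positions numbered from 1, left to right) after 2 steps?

.

*.***..****.*
*.****.****.*
position 2 holds .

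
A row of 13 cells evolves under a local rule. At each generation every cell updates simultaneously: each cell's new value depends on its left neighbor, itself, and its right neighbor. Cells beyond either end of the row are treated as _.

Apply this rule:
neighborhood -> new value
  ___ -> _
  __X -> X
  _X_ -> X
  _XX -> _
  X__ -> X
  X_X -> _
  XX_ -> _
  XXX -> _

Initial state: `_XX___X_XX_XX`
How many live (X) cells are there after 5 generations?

5

generation 1: X__X_XX______
generation 2: XXXX___X_____
generation 3: ____X_XXX____
generation 4: ___XX____X___
generation 5: __X__X__XXX__
count of X: 5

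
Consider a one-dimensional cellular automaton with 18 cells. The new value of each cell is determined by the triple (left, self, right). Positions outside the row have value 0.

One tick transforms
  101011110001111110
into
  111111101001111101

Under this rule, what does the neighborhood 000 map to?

At position 9 the neighborhood is 000; the next row has 0 there.

0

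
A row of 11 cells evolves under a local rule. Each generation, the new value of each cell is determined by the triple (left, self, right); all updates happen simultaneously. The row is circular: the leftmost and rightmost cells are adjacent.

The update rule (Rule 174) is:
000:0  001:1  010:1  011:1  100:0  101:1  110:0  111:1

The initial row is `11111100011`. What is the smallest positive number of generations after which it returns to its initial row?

11

11111000111
11110001111
11100011111
11000111111
10001111111
00011111111
00111111110
01111111100
11111111000
11111110001
11111100011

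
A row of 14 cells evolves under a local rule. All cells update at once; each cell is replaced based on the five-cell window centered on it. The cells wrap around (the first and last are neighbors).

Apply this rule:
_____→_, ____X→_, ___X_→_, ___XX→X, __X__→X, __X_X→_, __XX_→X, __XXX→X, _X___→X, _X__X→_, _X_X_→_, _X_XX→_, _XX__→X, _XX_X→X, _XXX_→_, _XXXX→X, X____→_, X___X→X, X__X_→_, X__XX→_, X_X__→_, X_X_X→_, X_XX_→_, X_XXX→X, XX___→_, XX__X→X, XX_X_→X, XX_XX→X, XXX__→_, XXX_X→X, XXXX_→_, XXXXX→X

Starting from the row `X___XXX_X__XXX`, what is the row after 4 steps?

XX_XX_XX_XXXX_

__XXX_XX___XX_
XXX_XX_X_XXXX_
X_XX_XX__XX_XX
XX_XX_XX_XXXX_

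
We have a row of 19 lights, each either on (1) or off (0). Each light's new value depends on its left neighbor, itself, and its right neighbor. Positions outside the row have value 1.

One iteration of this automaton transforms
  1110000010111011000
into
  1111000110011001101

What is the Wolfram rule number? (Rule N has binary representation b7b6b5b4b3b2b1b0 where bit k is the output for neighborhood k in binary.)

214

position 0: 111 → 1  (bit 7 = 1)
position 2: 110 → 1  (bit 6 = 1)
position 9: 101 → 0  (bit 5 = 0)
position 3: 100 → 1  (bit 4 = 1)
position 10: 011 → 0  (bit 3 = 0)
position 8: 010 → 1  (bit 2 = 1)
position 7: 001 → 1  (bit 1 = 1)
position 4: 000 → 0  (bit 0 = 0)
bits b7..b0 = 11010110 = 214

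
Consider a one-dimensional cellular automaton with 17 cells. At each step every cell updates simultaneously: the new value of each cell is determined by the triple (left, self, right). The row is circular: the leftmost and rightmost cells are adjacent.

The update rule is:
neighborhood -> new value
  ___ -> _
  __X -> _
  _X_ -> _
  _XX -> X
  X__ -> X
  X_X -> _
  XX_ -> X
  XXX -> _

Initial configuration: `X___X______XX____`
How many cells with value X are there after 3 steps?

step 1: _X___X_____XXX___
step 2: __X___X____X_XX__
step 3: ___X___X_____XXX_
count of X: 5

5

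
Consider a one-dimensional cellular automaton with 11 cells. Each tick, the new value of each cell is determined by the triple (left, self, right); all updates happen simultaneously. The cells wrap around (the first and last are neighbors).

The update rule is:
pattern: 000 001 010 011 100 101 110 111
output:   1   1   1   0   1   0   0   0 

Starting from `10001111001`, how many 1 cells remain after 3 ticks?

5

tick 1: 01110000110
tick 2: 10001111001  (repeats tick 0; period 2)
tick 3: 01110000110
count of 1: 5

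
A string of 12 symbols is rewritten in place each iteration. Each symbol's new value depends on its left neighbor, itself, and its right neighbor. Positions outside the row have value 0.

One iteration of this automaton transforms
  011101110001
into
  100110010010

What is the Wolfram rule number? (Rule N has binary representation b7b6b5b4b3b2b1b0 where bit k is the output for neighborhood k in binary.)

98

position 2: 111 → 0  (bit 7 = 0)
position 3: 110 → 1  (bit 6 = 1)
position 4: 101 → 1  (bit 5 = 1)
position 8: 100 → 0  (bit 4 = 0)
position 1: 011 → 0  (bit 3 = 0)
position 11: 010 → 0  (bit 2 = 0)
position 0: 001 → 1  (bit 1 = 1)
position 9: 000 → 0  (bit 0 = 0)
bits b7..b0 = 01100010 = 98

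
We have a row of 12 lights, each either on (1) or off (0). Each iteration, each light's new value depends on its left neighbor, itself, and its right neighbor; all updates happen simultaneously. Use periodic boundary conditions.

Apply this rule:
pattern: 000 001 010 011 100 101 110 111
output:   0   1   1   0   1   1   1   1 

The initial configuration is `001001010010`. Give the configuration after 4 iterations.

111011111111

011111111111
101111111111
110111111111
111011111111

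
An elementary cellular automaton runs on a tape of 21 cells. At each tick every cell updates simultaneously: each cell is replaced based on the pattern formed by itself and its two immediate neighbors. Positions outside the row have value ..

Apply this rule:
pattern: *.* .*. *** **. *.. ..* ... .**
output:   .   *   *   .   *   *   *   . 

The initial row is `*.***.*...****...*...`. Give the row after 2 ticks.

tick 1: *..*..****.**.*******
tick 2: ******.**......*****.

******.**......*****.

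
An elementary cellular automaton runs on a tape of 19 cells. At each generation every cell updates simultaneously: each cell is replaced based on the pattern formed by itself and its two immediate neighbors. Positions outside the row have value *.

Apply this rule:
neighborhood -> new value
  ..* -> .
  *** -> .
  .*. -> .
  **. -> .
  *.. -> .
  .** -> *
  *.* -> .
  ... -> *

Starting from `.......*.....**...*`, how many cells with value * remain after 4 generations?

.*****...***.*..*.*
.*.....*.*........*
...***.....******.*
.*.*...***.*......*
count of *: 7

7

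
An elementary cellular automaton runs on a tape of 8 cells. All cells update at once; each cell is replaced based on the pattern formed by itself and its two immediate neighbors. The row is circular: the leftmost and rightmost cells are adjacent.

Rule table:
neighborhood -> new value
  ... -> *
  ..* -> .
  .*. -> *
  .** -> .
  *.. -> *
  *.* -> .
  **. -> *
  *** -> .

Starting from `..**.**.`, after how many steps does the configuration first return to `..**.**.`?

8

step 1: *..*..**
step 2: **.**...
step 3: .*..***.
step 4: .**...**
step 5: ..***..*
step 6: *...**.*
step 7: ***..*..
step 8: ..**.**.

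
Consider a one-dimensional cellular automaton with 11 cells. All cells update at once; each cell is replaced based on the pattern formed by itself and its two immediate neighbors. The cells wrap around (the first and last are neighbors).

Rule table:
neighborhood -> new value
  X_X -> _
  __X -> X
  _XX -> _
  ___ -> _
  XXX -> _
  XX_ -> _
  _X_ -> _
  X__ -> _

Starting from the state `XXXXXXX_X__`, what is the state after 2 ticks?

_________X_

__________X
_________X_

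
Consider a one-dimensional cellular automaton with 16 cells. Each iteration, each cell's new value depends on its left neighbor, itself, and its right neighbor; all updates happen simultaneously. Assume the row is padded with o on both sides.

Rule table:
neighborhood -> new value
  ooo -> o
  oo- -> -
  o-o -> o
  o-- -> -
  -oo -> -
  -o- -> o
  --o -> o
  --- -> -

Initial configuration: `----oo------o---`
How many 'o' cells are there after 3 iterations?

6

iteration 1: ---o-------oo--o
iteration 2: --oo------o---o-
iteration 3: -o-------oo--ooo
count of o: 6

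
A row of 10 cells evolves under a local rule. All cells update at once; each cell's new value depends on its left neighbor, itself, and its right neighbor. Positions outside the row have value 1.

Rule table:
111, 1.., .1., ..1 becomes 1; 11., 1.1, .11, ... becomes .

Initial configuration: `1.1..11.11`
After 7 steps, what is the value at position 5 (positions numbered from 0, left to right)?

1

step 1: ..111....1
step 2: 11.1.1..1.
step 3: 1..1.1111.
step 4: .111..11..
step 5: ..1.11..11
step 6: 111...11.1
step 7: 11.1.1....
position 5 holds 1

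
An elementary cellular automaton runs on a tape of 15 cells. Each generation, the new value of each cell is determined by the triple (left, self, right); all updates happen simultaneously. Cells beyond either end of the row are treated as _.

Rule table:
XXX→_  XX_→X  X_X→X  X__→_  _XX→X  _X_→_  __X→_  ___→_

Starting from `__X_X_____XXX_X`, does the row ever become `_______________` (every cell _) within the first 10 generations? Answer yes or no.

___X______X_XX_
___________XXX_
___________X_X_
____________X__
_______________
all cells are _ at generation 5

yes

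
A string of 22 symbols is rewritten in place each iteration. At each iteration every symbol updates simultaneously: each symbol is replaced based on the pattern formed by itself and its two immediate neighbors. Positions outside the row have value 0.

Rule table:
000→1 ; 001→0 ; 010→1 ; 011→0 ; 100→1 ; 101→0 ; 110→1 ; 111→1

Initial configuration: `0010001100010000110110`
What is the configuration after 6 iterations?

1001100111001100110101

1011100111011110010011
1001110011001111011001
1100111001100111001101
0110011100110011100101
0011001110011001110101
1001100111001100110101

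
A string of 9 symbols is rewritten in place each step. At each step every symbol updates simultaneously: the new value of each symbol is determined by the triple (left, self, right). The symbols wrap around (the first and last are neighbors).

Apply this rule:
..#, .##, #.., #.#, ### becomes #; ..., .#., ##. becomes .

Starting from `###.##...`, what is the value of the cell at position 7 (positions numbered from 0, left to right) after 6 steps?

##.##.#.#
#.##.#.##
.##.#.###
##.#.###.
#.#.###.#
.#.###.##
position 7 holds #

#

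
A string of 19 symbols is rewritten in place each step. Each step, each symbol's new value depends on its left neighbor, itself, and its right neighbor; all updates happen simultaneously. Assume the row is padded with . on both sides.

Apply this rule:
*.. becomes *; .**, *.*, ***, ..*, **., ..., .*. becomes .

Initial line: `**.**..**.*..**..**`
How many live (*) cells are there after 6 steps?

.....*.....*...*...
......*.....*...*..
.......*.....*...*.
........*.....*...*
.........*.....*...
..........*.....*..
count of *: 2

2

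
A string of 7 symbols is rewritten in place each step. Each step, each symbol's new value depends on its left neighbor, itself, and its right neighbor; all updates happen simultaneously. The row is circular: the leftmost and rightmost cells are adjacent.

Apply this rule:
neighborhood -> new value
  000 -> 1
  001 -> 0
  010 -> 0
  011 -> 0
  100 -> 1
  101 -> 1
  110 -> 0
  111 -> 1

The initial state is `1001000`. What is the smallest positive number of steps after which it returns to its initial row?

0100110
0010001
1001100
0100010
0011001
1000100
0110010
0001001
1100100
0010010
1001001
0100100
0010011
1001000

14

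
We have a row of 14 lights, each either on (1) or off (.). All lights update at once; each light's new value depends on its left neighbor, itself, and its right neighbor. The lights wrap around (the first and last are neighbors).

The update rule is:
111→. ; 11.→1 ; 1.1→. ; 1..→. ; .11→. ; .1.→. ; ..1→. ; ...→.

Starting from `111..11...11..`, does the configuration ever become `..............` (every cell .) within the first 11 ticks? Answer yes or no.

tick 1: ..1...1....1..
tick 2: ..............
all cells are . at tick 2

yes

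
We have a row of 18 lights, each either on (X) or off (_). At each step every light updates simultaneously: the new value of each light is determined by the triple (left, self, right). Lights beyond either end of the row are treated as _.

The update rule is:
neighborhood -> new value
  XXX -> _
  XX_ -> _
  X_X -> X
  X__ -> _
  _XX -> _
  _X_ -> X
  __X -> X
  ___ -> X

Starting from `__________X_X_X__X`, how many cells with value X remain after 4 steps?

2

XXXXXXXXXXXXXXX_XX
_______________X__
XXXXXXXXXXXXXXXX_X
________________XX
count of X: 2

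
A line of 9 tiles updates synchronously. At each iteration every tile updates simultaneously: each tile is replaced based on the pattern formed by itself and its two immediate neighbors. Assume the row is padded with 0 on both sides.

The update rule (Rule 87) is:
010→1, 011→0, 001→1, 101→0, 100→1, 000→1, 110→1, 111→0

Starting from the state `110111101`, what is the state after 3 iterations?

iteration 1: 010000101
iteration 2: 111111101
iteration 3: 000000101

000000101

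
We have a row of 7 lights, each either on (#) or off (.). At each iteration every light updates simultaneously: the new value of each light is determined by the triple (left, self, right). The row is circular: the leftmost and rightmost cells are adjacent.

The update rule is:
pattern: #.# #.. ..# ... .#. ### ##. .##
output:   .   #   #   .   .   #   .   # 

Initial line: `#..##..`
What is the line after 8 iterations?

iteration 1: .###.##
iteration 2: .##..#.
iteration 3: ##.##.#
iteration 4: #..#..#
iteration 5: .##.###
iteration 6: .#..##.
iteration 7: #.###.#
iteration 8: ..##..#

..##..#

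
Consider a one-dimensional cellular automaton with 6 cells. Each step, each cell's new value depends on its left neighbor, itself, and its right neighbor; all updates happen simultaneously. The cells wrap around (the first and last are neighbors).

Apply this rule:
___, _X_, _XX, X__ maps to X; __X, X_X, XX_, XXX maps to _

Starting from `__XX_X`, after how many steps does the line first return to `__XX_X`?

2

step 1: X_X__X
step 2: __XX_X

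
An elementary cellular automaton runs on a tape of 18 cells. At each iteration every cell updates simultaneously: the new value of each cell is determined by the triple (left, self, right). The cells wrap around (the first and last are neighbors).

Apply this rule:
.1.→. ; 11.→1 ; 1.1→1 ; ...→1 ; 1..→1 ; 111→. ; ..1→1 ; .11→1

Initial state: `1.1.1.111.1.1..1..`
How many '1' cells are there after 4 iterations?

iteration 1: .1.1.11.11.1.11.11
iteration 2: 1.1.1111111.111111
iteration 3: 11.11.....111.....
iteration 4: 11111111111.111111
count of 1: 17

17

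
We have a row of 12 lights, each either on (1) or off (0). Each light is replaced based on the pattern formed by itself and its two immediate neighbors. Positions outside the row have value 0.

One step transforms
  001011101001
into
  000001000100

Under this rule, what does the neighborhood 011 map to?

At position 4 the neighborhood is 011; the next row has 0 there.

0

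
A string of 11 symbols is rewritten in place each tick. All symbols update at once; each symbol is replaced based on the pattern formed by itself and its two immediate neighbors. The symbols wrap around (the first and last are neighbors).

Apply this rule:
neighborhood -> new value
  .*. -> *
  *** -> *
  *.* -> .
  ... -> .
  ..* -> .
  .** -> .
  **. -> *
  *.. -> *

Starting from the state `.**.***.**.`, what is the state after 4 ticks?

**..**..**.

..*..**..**
*.**..**..*
*..**..**..
**..**..**.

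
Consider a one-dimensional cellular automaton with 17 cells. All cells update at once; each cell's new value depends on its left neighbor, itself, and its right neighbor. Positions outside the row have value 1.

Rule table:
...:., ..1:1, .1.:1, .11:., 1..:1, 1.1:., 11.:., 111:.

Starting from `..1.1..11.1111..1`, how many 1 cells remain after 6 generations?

2

111.111.......11.
.......1.....1...
1.....111...111.1
.1...1...1.1.....
.11.111.11.11...1
.............1.1.
count of 1: 2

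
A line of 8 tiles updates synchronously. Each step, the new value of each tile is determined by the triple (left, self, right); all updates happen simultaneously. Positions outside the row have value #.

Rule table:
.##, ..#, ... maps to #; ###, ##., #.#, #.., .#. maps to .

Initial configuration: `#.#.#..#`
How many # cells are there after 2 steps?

......##
.######.
count of #: 6

6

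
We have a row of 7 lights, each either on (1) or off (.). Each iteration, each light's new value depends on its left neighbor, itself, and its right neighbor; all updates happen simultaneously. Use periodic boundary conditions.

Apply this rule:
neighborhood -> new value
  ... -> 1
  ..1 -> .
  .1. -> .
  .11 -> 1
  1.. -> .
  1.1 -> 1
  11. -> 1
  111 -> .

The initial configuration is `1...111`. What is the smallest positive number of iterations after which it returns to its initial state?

1.1.1..
.1.1...
..1..11
.....11
.111.11
11.1111
.111...
.1.1.11
1.1.111
11.11..
11111..
1...1..
..1....
1...111

14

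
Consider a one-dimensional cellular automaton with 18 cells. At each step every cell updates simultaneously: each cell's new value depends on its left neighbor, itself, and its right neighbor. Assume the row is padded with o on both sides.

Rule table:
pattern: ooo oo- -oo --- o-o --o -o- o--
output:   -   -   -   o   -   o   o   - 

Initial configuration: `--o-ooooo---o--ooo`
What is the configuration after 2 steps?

step 1: -oo-------ooo-o---
step 2: ----oooooo----o-oo

----oooooo----o-oo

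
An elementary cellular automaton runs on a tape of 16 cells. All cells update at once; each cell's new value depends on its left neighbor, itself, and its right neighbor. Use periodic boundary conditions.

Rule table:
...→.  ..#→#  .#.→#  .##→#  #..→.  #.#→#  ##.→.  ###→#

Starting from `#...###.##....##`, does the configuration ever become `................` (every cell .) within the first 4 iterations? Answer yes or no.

no

...###.##....###
..###.##....###.
.###.##....###..
###.##....###...
iteration 4 is ###.##....###..., still not uniform .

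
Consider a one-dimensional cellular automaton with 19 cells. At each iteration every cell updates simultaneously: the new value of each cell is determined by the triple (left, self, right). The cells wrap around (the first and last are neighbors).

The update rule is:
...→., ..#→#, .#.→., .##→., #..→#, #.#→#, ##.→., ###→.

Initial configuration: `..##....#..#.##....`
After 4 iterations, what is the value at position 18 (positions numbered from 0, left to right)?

.

.#..#..#.##.#..#...
#.##.##.#..#.##.#..
.#..#..#.##.#..#.##
#.##.##.#..#.##.#..
position 18 holds .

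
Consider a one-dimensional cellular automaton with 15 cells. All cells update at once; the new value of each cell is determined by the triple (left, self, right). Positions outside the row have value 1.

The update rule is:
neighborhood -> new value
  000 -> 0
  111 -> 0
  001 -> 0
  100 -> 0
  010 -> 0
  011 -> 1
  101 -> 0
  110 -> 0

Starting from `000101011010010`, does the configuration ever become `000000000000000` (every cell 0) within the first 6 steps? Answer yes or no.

yes

000000010000000
000000000000000
all cells are 0 at step 2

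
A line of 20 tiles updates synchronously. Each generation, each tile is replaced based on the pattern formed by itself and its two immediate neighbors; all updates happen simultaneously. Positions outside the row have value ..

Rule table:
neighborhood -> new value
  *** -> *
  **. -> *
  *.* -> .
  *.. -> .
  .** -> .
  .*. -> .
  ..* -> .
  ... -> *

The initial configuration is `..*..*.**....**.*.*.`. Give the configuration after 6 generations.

.**...*.*******.....

*.......*.**..*.....
..*****....*....****
*..****.**...**..***
....***..*.*..*...**
***..**.........*..*
.**...*.*******.....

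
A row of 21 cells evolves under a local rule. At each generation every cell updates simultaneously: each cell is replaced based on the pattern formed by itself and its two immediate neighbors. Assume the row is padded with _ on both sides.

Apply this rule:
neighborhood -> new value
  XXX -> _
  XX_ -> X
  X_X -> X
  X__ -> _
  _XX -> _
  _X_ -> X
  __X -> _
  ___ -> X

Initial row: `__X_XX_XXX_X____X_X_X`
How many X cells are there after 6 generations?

10

generation 1: X_XX_XX__XXX_XX_XXXXX
generation 2: XX_XX_X____XX_XX____X
generation 3: _XX_XXX_XX__XX_X_XX_X
generation 4: __XX__XX_X___XXXX_XXX
generation 5: X__X___XXX_X____XX__X
generation 6: X__X_X___XXX_XX__X__X
count of X: 10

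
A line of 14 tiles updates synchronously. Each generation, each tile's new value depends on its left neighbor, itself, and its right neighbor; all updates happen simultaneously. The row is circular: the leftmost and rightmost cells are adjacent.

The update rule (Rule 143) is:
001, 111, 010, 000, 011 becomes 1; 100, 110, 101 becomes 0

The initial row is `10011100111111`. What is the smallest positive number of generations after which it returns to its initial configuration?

00111001111111
01110011111110
11100111111100
11001111111001
10011111110011
00111111100111
01111111001110
11111110011100
11111100111001
11111001110011
11110011100111
11100111001111
11001110011111
10011100111111

14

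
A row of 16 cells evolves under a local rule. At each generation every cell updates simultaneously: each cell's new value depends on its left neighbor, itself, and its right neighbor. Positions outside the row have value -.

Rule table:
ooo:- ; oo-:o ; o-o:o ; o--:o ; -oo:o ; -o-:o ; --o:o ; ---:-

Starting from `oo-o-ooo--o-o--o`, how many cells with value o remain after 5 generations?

6

oooooo-ooooooooo
o----ooo-------o
oo--oo-oo-----oo
oooooooooo---ooo
o--------oo-oo-o
count of o: 6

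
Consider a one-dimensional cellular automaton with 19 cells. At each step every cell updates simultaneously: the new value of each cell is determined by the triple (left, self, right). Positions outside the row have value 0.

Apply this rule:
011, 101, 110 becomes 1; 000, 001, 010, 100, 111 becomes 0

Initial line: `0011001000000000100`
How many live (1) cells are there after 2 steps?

2

step 1: 0011000000000000000
step 2: 0011000000000000000
count of 1: 2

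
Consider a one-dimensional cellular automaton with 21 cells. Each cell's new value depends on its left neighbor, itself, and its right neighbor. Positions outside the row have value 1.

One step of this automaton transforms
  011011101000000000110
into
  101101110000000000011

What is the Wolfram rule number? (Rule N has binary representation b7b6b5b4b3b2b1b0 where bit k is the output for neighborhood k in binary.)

224

position 5: 111 → 1  (bit 7 = 1)
position 2: 110 → 1  (bit 6 = 1)
position 0: 101 → 1  (bit 5 = 1)
position 9: 100 → 0  (bit 4 = 0)
position 1: 011 → 0  (bit 3 = 0)
position 8: 010 → 0  (bit 2 = 0)
position 17: 001 → 0  (bit 1 = 0)
position 10: 000 → 0  (bit 0 = 0)
bits b7..b0 = 11100000 = 224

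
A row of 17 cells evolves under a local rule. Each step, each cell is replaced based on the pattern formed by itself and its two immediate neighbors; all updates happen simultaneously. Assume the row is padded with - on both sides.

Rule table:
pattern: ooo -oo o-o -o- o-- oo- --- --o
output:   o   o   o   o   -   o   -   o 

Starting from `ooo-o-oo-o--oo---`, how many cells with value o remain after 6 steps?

14

oooooooooo-ooo---
oooooooooooooo---
oooooooooooooo---  (fixed point — unchanged through step 6)
count of o: 14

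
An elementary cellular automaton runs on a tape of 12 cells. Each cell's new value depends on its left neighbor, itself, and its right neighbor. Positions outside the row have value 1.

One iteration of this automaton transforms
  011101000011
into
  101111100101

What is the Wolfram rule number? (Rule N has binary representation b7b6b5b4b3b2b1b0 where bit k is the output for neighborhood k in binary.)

position 2: 111 → 1  (bit 7 = 1)
position 3: 110 → 1  (bit 6 = 1)
position 0: 101 → 1  (bit 5 = 1)
position 6: 100 → 1  (bit 4 = 1)
position 1: 011 → 0  (bit 3 = 0)
position 5: 010 → 1  (bit 2 = 1)
position 9: 001 → 1  (bit 1 = 1)
position 7: 000 → 0  (bit 0 = 0)
bits b7..b0 = 11110110 = 246

246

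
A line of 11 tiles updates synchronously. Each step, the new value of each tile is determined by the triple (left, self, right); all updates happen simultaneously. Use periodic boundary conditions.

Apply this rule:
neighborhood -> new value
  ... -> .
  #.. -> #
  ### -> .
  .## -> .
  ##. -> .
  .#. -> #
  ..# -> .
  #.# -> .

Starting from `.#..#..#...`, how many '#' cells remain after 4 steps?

1

.##.##.##..
.........#.
.........##
#..........
count of #: 1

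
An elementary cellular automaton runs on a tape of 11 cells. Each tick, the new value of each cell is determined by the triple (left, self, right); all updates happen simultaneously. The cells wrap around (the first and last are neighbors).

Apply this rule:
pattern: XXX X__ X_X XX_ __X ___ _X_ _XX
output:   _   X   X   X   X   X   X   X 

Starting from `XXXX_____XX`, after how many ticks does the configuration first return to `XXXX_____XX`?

2

___XXXXXXX_
XXXX_____XX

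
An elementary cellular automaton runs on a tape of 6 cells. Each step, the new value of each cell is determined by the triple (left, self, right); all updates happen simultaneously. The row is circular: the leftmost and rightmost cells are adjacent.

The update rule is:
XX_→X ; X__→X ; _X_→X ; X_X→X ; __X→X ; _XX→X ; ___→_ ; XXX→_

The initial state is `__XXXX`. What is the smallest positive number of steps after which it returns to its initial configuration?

2

step 1: XXX__X
step 2: __XXXX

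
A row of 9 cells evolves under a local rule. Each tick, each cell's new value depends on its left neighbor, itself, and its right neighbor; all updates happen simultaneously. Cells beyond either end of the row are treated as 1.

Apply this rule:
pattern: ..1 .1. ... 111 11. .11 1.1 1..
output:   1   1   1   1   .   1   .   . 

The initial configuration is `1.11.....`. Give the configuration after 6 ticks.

.1.111111

..1..1111
.11.11111
.1..11111
.1.111111
.1.111111  (fixed point — unchanged through tick 6)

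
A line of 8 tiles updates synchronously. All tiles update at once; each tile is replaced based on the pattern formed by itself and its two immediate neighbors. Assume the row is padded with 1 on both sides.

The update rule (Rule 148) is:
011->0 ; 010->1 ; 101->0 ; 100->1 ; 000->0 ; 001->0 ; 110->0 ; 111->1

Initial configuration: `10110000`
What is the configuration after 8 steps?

00001000
10001100
01000010
01100010
00010010
10011010
01000010  (repeats step 3; period 4)
step 8: 01100010

01100010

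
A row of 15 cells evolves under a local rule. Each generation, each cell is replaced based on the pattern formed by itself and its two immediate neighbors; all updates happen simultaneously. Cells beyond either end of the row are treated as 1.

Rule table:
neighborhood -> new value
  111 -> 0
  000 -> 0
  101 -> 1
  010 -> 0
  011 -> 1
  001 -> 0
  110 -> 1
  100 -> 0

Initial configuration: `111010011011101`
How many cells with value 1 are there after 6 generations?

001100011110111
001100010011100
001100000010100
001100000001000
001100000000000
001100000000000
count of 1: 2

2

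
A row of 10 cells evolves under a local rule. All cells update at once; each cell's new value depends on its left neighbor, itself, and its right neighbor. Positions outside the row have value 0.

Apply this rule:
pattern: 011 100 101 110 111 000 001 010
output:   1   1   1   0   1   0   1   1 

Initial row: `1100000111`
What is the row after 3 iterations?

1110111011

1010001110
1111011101
1110111011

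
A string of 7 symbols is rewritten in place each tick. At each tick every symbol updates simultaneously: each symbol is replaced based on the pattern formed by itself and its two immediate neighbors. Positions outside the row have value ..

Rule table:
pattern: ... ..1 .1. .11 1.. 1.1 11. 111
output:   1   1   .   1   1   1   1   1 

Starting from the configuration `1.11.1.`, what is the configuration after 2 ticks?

111111.

tick 1: .1111.1
tick 2: 111111.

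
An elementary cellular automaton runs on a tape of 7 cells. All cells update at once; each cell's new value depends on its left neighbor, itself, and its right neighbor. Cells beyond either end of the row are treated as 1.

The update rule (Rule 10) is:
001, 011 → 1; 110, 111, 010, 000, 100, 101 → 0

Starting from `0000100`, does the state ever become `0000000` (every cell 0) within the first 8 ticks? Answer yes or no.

no

tick 1: 0001001
tick 2: 0010011
tick 3: 0100110
tick 4: 0001100
tick 5: 0011001
tick 6: 0110011
tick 7: 0100110  (repeats tick 3; period 4)
tick 8: 0001100
tick 8 is 0001100, still not uniform 0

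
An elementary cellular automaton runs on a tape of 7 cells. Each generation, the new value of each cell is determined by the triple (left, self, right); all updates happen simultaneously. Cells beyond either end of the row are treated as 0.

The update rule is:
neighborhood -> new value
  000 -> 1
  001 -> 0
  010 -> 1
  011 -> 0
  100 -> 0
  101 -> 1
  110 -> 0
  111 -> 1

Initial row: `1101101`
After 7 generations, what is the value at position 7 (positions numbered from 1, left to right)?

1

generation 1: 0010011
generation 2: 1010000
generation 3: 1110111
generation 4: 0101010
generation 5: 0111110
generation 6: 0011100
generation 7: 1001001
position 7 holds 1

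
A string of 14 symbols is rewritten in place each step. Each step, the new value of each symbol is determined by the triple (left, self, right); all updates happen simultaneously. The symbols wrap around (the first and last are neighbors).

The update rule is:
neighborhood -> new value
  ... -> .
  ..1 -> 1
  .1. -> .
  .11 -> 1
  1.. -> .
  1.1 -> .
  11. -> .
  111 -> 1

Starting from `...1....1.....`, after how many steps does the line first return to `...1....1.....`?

..1....1......
.1....1.......
1....1........
....1........1
...1........1.
..1........1..
.1........1...
1........1....
........1....1
.......1....1.
......1....1..
.....1....1...
....1....1....
...1....1.....

14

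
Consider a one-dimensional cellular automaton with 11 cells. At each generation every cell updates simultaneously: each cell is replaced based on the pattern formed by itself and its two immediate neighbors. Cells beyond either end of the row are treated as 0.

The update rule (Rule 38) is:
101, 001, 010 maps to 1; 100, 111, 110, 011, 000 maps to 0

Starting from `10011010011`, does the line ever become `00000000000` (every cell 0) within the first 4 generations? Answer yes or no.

no

generation 1: 10100110100
generation 2: 11101001100
generation 3: 00011010000
generation 4: 00100110000
generation 4 is 00100110000, still not uniform 0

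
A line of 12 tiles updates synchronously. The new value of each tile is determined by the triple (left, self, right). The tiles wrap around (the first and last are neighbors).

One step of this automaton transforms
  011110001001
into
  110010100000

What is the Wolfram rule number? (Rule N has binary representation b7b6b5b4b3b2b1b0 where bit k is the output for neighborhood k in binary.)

105

position 2: 111 → 0  (bit 7 = 0)
position 4: 110 → 1  (bit 6 = 1)
position 0: 101 → 1  (bit 5 = 1)
position 5: 100 → 0  (bit 4 = 0)
position 1: 011 → 1  (bit 3 = 1)
position 8: 010 → 0  (bit 2 = 0)
position 7: 001 → 0  (bit 1 = 0)
position 6: 000 → 1  (bit 0 = 1)
bits b7..b0 = 01101001 = 105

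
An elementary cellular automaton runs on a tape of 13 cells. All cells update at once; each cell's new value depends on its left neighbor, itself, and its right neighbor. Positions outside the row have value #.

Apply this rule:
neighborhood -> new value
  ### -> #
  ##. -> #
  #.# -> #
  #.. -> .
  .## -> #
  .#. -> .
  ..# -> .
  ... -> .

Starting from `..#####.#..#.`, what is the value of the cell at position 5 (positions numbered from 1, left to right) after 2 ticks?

#

..######....#
..######....#
position 5 holds #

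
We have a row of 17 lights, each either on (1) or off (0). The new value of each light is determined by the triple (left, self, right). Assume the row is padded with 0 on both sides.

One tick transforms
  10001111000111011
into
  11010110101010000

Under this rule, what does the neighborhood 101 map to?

At position 14 the neighborhood is 101; the next row has 0 there.

0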